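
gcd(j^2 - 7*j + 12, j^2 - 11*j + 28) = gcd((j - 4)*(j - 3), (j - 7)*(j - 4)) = j - 4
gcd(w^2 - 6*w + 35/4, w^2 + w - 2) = 1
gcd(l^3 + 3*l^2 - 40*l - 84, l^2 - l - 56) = l + 7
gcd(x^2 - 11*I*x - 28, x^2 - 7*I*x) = x - 7*I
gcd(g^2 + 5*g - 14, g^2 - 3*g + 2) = g - 2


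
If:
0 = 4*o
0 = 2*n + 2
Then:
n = -1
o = 0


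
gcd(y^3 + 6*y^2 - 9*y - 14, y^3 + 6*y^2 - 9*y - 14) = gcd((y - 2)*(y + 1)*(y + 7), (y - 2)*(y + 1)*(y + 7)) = y^3 + 6*y^2 - 9*y - 14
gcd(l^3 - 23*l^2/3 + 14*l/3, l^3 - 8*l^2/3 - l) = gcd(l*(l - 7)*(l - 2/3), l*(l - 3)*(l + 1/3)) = l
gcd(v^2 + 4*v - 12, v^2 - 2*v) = v - 2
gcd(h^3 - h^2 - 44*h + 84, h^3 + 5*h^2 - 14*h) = h^2 + 5*h - 14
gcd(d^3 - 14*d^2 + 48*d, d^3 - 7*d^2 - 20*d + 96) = d - 8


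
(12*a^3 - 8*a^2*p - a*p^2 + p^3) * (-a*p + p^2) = -12*a^4*p + 20*a^3*p^2 - 7*a^2*p^3 - 2*a*p^4 + p^5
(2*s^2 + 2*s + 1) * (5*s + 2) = 10*s^3 + 14*s^2 + 9*s + 2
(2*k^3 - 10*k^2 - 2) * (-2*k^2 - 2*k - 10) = -4*k^5 + 16*k^4 + 104*k^2 + 4*k + 20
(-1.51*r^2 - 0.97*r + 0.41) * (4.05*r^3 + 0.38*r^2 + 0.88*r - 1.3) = -6.1155*r^5 - 4.5023*r^4 - 0.0369000000000002*r^3 + 1.2652*r^2 + 1.6218*r - 0.533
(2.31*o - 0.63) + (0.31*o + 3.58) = 2.62*o + 2.95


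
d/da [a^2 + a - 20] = 2*a + 1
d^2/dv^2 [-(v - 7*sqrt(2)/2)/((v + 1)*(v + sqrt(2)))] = ((-2*v + 7*sqrt(2))*(v + 1)^2 + (-2*v + 7*sqrt(2))*(v + 1)*(v + sqrt(2)) + (-2*v + 7*sqrt(2))*(v + sqrt(2))^2 + 2*(v + 1)^2*(v + sqrt(2)) + 2*(v + 1)*(v + sqrt(2))^2)/((v + 1)^3*(v + sqrt(2))^3)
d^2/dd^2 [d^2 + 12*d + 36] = 2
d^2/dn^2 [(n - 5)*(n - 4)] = 2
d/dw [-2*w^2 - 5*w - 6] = -4*w - 5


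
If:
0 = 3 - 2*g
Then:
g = 3/2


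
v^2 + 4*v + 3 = (v + 1)*(v + 3)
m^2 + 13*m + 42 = (m + 6)*(m + 7)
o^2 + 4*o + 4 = (o + 2)^2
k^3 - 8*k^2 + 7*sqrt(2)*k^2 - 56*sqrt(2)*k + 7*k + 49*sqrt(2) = (k - 7)*(k - 1)*(k + 7*sqrt(2))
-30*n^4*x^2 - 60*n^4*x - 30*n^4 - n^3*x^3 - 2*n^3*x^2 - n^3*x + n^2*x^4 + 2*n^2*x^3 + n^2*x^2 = (-6*n + x)*(5*n + x)*(n*x + n)^2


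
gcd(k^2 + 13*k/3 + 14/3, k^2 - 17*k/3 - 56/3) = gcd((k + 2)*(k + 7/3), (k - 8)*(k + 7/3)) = k + 7/3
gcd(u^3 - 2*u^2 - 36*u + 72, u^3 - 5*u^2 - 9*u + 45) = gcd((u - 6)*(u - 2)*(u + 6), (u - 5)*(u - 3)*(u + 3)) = 1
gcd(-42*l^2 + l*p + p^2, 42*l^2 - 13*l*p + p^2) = -6*l + p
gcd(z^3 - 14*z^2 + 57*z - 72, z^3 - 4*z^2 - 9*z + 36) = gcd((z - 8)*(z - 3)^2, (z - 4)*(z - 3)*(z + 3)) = z - 3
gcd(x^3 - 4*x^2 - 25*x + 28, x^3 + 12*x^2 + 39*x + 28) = x + 4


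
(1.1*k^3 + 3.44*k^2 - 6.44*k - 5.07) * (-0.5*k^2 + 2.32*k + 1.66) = -0.55*k^5 + 0.832*k^4 + 13.0268*k^3 - 6.6954*k^2 - 22.4528*k - 8.4162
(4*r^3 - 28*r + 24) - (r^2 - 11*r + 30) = 4*r^3 - r^2 - 17*r - 6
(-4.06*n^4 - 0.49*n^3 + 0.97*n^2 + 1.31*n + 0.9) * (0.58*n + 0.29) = -2.3548*n^5 - 1.4616*n^4 + 0.4205*n^3 + 1.0411*n^2 + 0.9019*n + 0.261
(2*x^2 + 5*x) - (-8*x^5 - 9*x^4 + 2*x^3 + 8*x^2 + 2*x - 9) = 8*x^5 + 9*x^4 - 2*x^3 - 6*x^2 + 3*x + 9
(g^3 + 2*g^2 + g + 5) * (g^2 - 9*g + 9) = g^5 - 7*g^4 - 8*g^3 + 14*g^2 - 36*g + 45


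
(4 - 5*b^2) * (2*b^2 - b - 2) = -10*b^4 + 5*b^3 + 18*b^2 - 4*b - 8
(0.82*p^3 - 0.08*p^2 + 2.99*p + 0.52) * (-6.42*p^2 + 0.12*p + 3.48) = -5.2644*p^5 + 0.612*p^4 - 16.3518*p^3 - 3.258*p^2 + 10.4676*p + 1.8096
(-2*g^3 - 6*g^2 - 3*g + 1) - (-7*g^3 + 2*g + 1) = 5*g^3 - 6*g^2 - 5*g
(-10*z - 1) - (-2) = 1 - 10*z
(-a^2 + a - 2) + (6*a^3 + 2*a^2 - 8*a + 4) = 6*a^3 + a^2 - 7*a + 2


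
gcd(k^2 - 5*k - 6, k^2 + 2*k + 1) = k + 1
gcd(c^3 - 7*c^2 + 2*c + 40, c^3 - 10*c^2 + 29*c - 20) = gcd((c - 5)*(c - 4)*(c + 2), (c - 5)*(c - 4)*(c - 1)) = c^2 - 9*c + 20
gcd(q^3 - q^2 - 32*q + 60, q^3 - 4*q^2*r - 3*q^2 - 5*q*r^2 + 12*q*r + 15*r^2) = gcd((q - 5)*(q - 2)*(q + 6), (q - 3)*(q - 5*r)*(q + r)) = 1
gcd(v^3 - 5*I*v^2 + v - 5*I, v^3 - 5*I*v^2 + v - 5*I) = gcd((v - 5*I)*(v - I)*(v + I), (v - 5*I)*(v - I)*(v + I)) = v^3 - 5*I*v^2 + v - 5*I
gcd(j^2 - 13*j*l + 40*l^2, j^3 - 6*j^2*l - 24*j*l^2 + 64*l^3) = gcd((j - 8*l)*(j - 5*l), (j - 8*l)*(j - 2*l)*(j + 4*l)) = j - 8*l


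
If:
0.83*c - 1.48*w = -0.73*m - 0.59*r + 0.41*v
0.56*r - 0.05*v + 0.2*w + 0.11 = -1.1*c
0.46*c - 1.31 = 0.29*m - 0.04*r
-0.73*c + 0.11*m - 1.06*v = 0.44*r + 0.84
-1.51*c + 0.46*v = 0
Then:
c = -0.46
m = -5.08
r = 1.24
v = -1.51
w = -1.85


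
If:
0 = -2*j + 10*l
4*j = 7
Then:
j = 7/4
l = 7/20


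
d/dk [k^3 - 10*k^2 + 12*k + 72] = 3*k^2 - 20*k + 12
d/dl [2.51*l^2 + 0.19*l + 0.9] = 5.02*l + 0.19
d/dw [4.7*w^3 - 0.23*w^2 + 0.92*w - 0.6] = 14.1*w^2 - 0.46*w + 0.92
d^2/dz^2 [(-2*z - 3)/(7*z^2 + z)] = 2*(-98*z^3 - 441*z^2 - 63*z - 3)/(z^3*(343*z^3 + 147*z^2 + 21*z + 1))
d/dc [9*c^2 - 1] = 18*c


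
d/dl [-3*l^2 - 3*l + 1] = -6*l - 3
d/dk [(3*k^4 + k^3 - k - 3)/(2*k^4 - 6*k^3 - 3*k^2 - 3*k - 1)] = 2*(-10*k^6 - 9*k^5 - 12*k^4 - 3*k^3 - 30*k^2 - 9*k - 4)/(4*k^8 - 24*k^7 + 24*k^6 + 24*k^5 + 41*k^4 + 30*k^3 + 15*k^2 + 6*k + 1)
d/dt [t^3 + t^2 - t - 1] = 3*t^2 + 2*t - 1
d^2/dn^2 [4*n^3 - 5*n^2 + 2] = 24*n - 10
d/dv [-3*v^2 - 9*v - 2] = -6*v - 9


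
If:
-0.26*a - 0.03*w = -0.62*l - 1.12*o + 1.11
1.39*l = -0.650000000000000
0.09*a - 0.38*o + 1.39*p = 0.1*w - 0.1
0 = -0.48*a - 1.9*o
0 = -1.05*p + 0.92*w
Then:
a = -2.60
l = -0.47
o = 0.66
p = 0.30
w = 0.34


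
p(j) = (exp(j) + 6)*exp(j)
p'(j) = (exp(j) + 6)*exp(j) + exp(2*j) = 2*(exp(j) + 3)*exp(j)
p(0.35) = 10.53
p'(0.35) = 12.54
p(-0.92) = 2.55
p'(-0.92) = 2.71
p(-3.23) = 0.24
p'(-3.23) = 0.24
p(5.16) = 31378.24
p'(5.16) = 61711.50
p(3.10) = 625.94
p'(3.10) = 1118.69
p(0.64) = 14.98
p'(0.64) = 18.57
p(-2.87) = 0.34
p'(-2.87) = 0.35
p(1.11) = 27.41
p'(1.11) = 36.62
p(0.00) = 7.00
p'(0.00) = 8.00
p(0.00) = 7.00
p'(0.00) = 8.00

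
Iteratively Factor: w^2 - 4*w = (w)*(w - 4)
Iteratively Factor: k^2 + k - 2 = (k + 2)*(k - 1)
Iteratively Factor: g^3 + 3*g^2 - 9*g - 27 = (g + 3)*(g^2 - 9) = (g - 3)*(g + 3)*(g + 3)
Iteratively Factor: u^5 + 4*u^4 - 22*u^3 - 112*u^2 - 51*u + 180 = (u + 3)*(u^4 + u^3 - 25*u^2 - 37*u + 60) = (u + 3)*(u + 4)*(u^3 - 3*u^2 - 13*u + 15) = (u - 1)*(u + 3)*(u + 4)*(u^2 - 2*u - 15) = (u - 5)*(u - 1)*(u + 3)*(u + 4)*(u + 3)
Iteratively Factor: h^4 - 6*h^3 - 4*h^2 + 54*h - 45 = (h - 5)*(h^3 - h^2 - 9*h + 9) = (h - 5)*(h - 3)*(h^2 + 2*h - 3) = (h - 5)*(h - 3)*(h - 1)*(h + 3)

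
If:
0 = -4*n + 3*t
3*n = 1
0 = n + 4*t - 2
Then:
No Solution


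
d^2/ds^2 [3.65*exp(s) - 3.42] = 3.65*exp(s)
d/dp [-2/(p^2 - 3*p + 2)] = 2*(2*p - 3)/(p^2 - 3*p + 2)^2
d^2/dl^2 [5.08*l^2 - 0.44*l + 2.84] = 10.1600000000000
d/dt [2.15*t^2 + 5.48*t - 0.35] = 4.3*t + 5.48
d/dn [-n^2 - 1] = -2*n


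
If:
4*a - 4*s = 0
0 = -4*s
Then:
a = 0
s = 0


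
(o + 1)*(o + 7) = o^2 + 8*o + 7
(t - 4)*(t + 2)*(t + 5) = t^3 + 3*t^2 - 18*t - 40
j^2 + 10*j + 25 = (j + 5)^2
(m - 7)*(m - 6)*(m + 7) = m^3 - 6*m^2 - 49*m + 294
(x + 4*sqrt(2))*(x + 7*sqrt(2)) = x^2 + 11*sqrt(2)*x + 56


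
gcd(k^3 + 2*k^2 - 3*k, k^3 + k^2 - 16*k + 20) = 1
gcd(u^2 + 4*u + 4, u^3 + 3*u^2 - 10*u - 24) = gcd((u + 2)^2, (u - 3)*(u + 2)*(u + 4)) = u + 2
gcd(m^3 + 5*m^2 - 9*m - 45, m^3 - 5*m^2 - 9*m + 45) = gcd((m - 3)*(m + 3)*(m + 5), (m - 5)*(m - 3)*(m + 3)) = m^2 - 9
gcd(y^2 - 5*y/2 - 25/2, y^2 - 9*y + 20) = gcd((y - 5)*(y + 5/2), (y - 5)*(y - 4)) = y - 5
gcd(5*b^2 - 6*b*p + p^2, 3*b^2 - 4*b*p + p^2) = -b + p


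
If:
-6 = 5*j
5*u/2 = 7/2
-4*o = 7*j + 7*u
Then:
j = -6/5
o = -7/20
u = 7/5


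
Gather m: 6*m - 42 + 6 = 6*m - 36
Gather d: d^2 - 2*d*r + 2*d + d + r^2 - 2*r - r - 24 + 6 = d^2 + d*(3 - 2*r) + r^2 - 3*r - 18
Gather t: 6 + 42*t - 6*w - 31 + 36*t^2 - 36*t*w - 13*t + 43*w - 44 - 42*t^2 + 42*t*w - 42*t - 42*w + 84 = -6*t^2 + t*(6*w - 13) - 5*w + 15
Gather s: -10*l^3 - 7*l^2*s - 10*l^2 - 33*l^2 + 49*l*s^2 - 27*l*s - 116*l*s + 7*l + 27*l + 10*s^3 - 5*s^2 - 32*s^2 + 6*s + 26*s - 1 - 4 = -10*l^3 - 43*l^2 + 34*l + 10*s^3 + s^2*(49*l - 37) + s*(-7*l^2 - 143*l + 32) - 5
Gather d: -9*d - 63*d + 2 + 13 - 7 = 8 - 72*d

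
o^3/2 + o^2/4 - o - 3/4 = (o/2 + 1/2)*(o - 3/2)*(o + 1)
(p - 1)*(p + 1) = p^2 - 1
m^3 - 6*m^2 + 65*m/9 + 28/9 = (m - 4)*(m - 7/3)*(m + 1/3)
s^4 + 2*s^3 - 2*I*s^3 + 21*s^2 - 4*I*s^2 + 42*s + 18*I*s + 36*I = (s + 2)*(s - 6*I)*(s + I)*(s + 3*I)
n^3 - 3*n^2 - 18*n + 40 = (n - 5)*(n - 2)*(n + 4)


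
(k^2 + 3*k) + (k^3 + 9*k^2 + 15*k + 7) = k^3 + 10*k^2 + 18*k + 7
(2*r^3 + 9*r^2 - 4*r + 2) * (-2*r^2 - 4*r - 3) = -4*r^5 - 26*r^4 - 34*r^3 - 15*r^2 + 4*r - 6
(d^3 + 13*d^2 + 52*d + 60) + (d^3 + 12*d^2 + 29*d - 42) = 2*d^3 + 25*d^2 + 81*d + 18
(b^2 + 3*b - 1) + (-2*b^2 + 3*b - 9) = -b^2 + 6*b - 10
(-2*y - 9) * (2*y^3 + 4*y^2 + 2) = -4*y^4 - 26*y^3 - 36*y^2 - 4*y - 18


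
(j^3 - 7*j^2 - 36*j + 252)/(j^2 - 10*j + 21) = (j^2 - 36)/(j - 3)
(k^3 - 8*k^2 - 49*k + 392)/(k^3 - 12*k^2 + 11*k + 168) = (k + 7)/(k + 3)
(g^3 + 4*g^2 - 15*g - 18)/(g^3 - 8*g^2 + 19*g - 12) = (g^2 + 7*g + 6)/(g^2 - 5*g + 4)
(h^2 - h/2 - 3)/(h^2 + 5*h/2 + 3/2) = (h - 2)/(h + 1)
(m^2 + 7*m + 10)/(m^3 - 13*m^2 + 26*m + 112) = (m + 5)/(m^2 - 15*m + 56)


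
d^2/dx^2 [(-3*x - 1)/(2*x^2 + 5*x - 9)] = 2*(-(3*x + 1)*(4*x + 5)^2 + (18*x + 17)*(2*x^2 + 5*x - 9))/(2*x^2 + 5*x - 9)^3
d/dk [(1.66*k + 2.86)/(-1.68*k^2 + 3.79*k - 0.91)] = (2.7888*k^2 + 9.6096*k - 12.35)/(2.8224*k^4 - 12.7344*k^3 + 17.4217*k^2 - 6.8978*k + 0.8281)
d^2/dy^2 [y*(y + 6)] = 2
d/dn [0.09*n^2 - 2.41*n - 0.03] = 0.18*n - 2.41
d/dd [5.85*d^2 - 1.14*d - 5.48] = 11.7*d - 1.14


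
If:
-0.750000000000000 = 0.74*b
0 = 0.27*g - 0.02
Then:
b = -1.01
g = 0.07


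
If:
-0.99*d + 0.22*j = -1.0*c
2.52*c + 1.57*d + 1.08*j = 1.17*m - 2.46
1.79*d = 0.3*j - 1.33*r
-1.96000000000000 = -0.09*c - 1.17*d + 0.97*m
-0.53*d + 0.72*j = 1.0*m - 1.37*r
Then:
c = 0.24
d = -0.84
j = -4.87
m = -3.02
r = 0.03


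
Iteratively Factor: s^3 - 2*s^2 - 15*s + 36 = (s - 3)*(s^2 + s - 12) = (s - 3)^2*(s + 4)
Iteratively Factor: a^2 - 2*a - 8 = (a + 2)*(a - 4)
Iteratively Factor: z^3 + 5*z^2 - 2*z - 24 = (z - 2)*(z^2 + 7*z + 12) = (z - 2)*(z + 4)*(z + 3)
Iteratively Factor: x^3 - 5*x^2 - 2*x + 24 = (x + 2)*(x^2 - 7*x + 12) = (x - 3)*(x + 2)*(x - 4)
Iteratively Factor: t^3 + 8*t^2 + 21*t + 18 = (t + 3)*(t^2 + 5*t + 6) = (t + 2)*(t + 3)*(t + 3)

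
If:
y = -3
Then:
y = -3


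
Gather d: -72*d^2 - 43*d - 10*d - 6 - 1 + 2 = -72*d^2 - 53*d - 5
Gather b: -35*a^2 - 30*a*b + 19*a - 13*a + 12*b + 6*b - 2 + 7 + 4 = -35*a^2 + 6*a + b*(18 - 30*a) + 9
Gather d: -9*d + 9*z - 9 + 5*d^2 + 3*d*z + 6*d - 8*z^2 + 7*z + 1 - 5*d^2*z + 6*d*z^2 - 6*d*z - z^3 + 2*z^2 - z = d^2*(5 - 5*z) + d*(6*z^2 - 3*z - 3) - z^3 - 6*z^2 + 15*z - 8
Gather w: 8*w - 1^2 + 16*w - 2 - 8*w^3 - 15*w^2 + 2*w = -8*w^3 - 15*w^2 + 26*w - 3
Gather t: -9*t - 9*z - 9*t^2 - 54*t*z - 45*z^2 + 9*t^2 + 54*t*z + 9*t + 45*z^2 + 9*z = 0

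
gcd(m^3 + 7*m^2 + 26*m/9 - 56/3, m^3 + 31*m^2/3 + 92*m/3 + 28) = m^2 + 25*m/3 + 14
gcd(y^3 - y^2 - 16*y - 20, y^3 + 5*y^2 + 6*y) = y + 2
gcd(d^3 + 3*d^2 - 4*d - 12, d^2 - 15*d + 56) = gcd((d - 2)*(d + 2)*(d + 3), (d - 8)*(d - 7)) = 1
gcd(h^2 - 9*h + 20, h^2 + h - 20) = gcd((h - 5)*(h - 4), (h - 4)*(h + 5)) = h - 4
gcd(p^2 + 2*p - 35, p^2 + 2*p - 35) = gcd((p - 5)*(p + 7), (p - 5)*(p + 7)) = p^2 + 2*p - 35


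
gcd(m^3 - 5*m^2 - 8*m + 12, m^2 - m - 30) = m - 6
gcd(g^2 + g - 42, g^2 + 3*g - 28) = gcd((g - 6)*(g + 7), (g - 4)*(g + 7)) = g + 7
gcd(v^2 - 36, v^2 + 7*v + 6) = v + 6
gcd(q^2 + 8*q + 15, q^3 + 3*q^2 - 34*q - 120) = q + 5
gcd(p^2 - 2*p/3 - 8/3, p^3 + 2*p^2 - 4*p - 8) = p - 2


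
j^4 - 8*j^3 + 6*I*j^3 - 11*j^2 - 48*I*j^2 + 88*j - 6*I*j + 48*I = (j - 8)*(j + I)*(j + 2*I)*(j + 3*I)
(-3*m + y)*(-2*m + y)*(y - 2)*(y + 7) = 6*m^2*y^2 + 30*m^2*y - 84*m^2 - 5*m*y^3 - 25*m*y^2 + 70*m*y + y^4 + 5*y^3 - 14*y^2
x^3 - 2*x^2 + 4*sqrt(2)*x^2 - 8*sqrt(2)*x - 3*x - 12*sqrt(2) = (x - 3)*(x + 1)*(x + 4*sqrt(2))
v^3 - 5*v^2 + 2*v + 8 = (v - 4)*(v - 2)*(v + 1)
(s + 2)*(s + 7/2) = s^2 + 11*s/2 + 7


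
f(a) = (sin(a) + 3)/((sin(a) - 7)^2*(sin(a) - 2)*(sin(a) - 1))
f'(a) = cos(a)/((sin(a) - 7)^2*(sin(a) - 2)*(sin(a) - 1)) - (sin(a) + 3)*cos(a)/((sin(a) - 7)^2*(sin(a) - 2)*(sin(a) - 1)^2) - (sin(a) + 3)*cos(a)/((sin(a) - 7)^2*(sin(a) - 2)^2*(sin(a) - 1)) - 2*(sin(a) + 3)*cos(a)/((sin(a) - 7)^3*(sin(a) - 2)*(sin(a) - 1))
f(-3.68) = 0.12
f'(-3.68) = -0.33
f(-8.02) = 0.01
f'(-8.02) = -0.00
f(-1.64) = 0.01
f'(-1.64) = -0.00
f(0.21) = 0.05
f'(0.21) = 0.12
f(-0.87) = 0.01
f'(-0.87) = 0.01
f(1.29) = 2.67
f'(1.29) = 20.02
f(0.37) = 0.07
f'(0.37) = 0.19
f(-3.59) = 0.09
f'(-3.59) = -0.24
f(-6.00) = 0.06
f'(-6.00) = 0.14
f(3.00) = 0.04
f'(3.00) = -0.10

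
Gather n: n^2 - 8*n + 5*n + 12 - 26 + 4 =n^2 - 3*n - 10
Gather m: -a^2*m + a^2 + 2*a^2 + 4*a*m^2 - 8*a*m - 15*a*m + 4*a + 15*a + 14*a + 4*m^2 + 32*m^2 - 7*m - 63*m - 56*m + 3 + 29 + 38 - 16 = 3*a^2 + 33*a + m^2*(4*a + 36) + m*(-a^2 - 23*a - 126) + 54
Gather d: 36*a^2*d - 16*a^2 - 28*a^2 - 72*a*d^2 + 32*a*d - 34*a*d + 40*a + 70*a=-44*a^2 - 72*a*d^2 + 110*a + d*(36*a^2 - 2*a)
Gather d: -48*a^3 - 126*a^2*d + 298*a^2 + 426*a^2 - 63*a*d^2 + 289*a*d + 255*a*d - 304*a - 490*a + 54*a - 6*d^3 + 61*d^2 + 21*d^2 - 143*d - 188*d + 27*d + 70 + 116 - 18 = -48*a^3 + 724*a^2 - 740*a - 6*d^3 + d^2*(82 - 63*a) + d*(-126*a^2 + 544*a - 304) + 168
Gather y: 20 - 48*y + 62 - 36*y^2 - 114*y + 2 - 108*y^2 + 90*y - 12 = -144*y^2 - 72*y + 72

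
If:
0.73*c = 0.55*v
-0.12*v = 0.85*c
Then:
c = 0.00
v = 0.00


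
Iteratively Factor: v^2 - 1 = (v - 1)*(v + 1)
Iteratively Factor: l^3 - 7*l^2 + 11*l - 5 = (l - 1)*(l^2 - 6*l + 5) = (l - 1)^2*(l - 5)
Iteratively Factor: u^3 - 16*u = (u - 4)*(u^2 + 4*u) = u*(u - 4)*(u + 4)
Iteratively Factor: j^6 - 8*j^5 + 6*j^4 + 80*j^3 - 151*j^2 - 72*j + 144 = (j + 1)*(j^5 - 9*j^4 + 15*j^3 + 65*j^2 - 216*j + 144) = (j - 3)*(j + 1)*(j^4 - 6*j^3 - 3*j^2 + 56*j - 48) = (j - 4)*(j - 3)*(j + 1)*(j^3 - 2*j^2 - 11*j + 12) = (j - 4)*(j - 3)*(j - 1)*(j + 1)*(j^2 - j - 12) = (j - 4)^2*(j - 3)*(j - 1)*(j + 1)*(j + 3)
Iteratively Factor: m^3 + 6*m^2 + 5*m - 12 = (m + 3)*(m^2 + 3*m - 4) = (m - 1)*(m + 3)*(m + 4)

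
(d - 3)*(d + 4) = d^2 + d - 12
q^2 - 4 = (q - 2)*(q + 2)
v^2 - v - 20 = (v - 5)*(v + 4)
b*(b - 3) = b^2 - 3*b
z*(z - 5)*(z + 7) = z^3 + 2*z^2 - 35*z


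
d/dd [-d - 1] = -1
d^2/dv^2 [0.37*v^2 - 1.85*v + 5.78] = 0.740000000000000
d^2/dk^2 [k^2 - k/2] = 2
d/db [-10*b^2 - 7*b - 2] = -20*b - 7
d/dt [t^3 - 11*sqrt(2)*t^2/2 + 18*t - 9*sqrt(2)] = 3*t^2 - 11*sqrt(2)*t + 18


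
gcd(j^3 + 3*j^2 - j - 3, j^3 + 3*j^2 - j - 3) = j^3 + 3*j^2 - j - 3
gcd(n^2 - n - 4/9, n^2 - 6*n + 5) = 1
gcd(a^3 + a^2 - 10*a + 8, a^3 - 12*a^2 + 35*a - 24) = a - 1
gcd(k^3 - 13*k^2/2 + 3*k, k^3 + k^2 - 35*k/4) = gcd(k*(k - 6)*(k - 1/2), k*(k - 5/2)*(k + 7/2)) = k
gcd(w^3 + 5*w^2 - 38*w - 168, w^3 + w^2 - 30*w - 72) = w^2 - 2*w - 24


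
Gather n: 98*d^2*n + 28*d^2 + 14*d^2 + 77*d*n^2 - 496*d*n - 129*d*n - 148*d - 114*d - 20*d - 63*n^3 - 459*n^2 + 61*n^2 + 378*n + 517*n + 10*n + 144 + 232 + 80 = 42*d^2 - 282*d - 63*n^3 + n^2*(77*d - 398) + n*(98*d^2 - 625*d + 905) + 456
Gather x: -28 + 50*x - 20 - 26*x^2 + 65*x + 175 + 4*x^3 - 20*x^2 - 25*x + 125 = 4*x^3 - 46*x^2 + 90*x + 252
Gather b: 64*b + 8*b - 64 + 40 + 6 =72*b - 18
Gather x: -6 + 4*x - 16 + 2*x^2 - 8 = 2*x^2 + 4*x - 30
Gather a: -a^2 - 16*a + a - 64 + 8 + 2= -a^2 - 15*a - 54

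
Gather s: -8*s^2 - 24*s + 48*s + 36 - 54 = -8*s^2 + 24*s - 18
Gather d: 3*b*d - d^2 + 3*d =-d^2 + d*(3*b + 3)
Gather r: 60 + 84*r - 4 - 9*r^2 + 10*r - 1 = -9*r^2 + 94*r + 55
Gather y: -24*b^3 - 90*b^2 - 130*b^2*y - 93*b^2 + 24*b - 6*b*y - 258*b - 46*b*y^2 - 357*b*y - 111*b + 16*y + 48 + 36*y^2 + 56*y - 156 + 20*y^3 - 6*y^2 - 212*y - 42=-24*b^3 - 183*b^2 - 345*b + 20*y^3 + y^2*(30 - 46*b) + y*(-130*b^2 - 363*b - 140) - 150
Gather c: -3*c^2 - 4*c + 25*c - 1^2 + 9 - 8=-3*c^2 + 21*c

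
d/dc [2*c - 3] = 2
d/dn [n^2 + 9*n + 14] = 2*n + 9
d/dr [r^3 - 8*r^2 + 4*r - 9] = 3*r^2 - 16*r + 4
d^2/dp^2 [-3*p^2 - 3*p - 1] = -6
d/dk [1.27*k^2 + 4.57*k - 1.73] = 2.54*k + 4.57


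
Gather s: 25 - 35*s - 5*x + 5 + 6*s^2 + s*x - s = 6*s^2 + s*(x - 36) - 5*x + 30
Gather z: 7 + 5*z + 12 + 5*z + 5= 10*z + 24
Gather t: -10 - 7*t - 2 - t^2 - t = -t^2 - 8*t - 12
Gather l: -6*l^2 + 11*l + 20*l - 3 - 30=-6*l^2 + 31*l - 33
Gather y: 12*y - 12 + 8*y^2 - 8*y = 8*y^2 + 4*y - 12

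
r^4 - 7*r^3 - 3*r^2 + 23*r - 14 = (r - 7)*(r - 1)^2*(r + 2)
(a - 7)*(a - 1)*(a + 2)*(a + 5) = a^4 - a^3 - 39*a^2 - 31*a + 70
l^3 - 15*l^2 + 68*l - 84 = (l - 7)*(l - 6)*(l - 2)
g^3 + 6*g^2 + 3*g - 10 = (g - 1)*(g + 2)*(g + 5)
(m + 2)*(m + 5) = m^2 + 7*m + 10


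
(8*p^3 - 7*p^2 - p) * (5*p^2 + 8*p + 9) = 40*p^5 + 29*p^4 + 11*p^3 - 71*p^2 - 9*p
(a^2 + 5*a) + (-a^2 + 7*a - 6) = 12*a - 6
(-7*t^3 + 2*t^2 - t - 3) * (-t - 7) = 7*t^4 + 47*t^3 - 13*t^2 + 10*t + 21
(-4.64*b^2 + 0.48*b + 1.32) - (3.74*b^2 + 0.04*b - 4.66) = -8.38*b^2 + 0.44*b + 5.98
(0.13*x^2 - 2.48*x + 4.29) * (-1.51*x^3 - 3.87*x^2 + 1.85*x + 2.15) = -0.1963*x^5 + 3.2417*x^4 + 3.3602*x^3 - 20.9108*x^2 + 2.6045*x + 9.2235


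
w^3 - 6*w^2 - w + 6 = (w - 6)*(w - 1)*(w + 1)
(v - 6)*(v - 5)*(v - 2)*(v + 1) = v^4 - 12*v^3 + 39*v^2 - 8*v - 60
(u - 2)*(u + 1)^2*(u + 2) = u^4 + 2*u^3 - 3*u^2 - 8*u - 4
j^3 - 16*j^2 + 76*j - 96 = (j - 8)*(j - 6)*(j - 2)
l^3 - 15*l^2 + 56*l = l*(l - 8)*(l - 7)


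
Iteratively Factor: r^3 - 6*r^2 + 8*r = (r - 4)*(r^2 - 2*r) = (r - 4)*(r - 2)*(r)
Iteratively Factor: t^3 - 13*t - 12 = (t - 4)*(t^2 + 4*t + 3) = (t - 4)*(t + 1)*(t + 3)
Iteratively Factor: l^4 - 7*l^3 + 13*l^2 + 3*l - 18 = (l - 3)*(l^3 - 4*l^2 + l + 6) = (l - 3)*(l - 2)*(l^2 - 2*l - 3) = (l - 3)^2*(l - 2)*(l + 1)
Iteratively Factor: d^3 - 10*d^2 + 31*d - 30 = (d - 5)*(d^2 - 5*d + 6) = (d - 5)*(d - 2)*(d - 3)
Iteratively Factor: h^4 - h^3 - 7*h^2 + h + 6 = (h + 1)*(h^3 - 2*h^2 - 5*h + 6) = (h + 1)*(h + 2)*(h^2 - 4*h + 3) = (h - 3)*(h + 1)*(h + 2)*(h - 1)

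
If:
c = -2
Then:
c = -2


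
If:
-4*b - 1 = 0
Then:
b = -1/4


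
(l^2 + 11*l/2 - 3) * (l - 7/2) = l^3 + 2*l^2 - 89*l/4 + 21/2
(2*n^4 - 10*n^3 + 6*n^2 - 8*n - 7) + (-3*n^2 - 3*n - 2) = 2*n^4 - 10*n^3 + 3*n^2 - 11*n - 9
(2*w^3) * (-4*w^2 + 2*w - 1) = -8*w^5 + 4*w^4 - 2*w^3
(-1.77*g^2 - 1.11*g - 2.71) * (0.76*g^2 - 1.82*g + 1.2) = -1.3452*g^4 + 2.3778*g^3 - 2.1634*g^2 + 3.6002*g - 3.252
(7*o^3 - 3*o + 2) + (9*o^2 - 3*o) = 7*o^3 + 9*o^2 - 6*o + 2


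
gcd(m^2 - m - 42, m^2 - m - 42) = m^2 - m - 42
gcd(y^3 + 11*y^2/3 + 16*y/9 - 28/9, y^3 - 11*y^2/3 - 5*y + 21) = y + 7/3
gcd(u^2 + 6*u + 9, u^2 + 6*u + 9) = u^2 + 6*u + 9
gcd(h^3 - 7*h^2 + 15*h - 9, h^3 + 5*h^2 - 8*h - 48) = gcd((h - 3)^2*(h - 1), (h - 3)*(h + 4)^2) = h - 3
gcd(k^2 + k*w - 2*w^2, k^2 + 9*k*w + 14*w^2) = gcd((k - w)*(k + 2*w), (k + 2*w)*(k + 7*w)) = k + 2*w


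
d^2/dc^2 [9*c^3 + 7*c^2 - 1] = 54*c + 14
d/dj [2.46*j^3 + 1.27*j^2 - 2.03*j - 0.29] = 7.38*j^2 + 2.54*j - 2.03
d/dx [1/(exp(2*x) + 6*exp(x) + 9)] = 2*(-exp(x) - 3)*exp(x)/(exp(2*x) + 6*exp(x) + 9)^2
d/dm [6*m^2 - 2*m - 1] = 12*m - 2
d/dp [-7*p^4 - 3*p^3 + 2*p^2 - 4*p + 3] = -28*p^3 - 9*p^2 + 4*p - 4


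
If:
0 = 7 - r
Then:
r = 7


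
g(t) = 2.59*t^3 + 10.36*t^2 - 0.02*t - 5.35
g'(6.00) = 404.02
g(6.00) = 926.93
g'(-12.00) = 870.22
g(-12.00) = -2988.79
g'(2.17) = 81.53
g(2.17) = 69.86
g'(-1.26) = -13.79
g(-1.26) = 5.94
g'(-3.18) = 12.66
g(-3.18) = 16.19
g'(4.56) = 256.03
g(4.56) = 455.56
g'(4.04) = 210.51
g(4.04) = 334.44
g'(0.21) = 4.67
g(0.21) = -4.87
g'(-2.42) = -4.66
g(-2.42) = 18.66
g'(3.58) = 173.74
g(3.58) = 246.19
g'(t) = 7.77*t^2 + 20.72*t - 0.02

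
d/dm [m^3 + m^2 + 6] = m*(3*m + 2)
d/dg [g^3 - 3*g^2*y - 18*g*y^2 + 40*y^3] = 3*g^2 - 6*g*y - 18*y^2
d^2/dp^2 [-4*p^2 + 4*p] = -8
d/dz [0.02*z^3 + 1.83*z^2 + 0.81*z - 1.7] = 0.06*z^2 + 3.66*z + 0.81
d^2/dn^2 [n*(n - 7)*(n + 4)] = 6*n - 6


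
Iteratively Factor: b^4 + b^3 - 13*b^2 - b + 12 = (b - 3)*(b^3 + 4*b^2 - b - 4) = (b - 3)*(b + 1)*(b^2 + 3*b - 4) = (b - 3)*(b + 1)*(b + 4)*(b - 1)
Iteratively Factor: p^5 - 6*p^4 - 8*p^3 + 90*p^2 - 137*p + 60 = (p - 1)*(p^4 - 5*p^3 - 13*p^2 + 77*p - 60) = (p - 5)*(p - 1)*(p^3 - 13*p + 12) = (p - 5)*(p - 1)^2*(p^2 + p - 12) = (p - 5)*(p - 1)^2*(p + 4)*(p - 3)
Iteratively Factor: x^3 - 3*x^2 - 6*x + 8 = (x + 2)*(x^2 - 5*x + 4) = (x - 1)*(x + 2)*(x - 4)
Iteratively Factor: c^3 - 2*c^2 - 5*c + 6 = (c - 3)*(c^2 + c - 2) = (c - 3)*(c + 2)*(c - 1)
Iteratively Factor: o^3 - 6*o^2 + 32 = (o - 4)*(o^2 - 2*o - 8) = (o - 4)*(o + 2)*(o - 4)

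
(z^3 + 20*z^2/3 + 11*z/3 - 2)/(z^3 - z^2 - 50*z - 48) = (z - 1/3)/(z - 8)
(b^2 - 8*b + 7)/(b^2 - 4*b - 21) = (b - 1)/(b + 3)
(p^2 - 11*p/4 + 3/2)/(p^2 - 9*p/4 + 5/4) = (4*p^2 - 11*p + 6)/(4*p^2 - 9*p + 5)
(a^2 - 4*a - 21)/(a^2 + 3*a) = (a - 7)/a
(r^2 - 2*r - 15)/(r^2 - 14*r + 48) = (r^2 - 2*r - 15)/(r^2 - 14*r + 48)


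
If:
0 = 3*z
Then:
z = 0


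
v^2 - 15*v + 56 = (v - 8)*(v - 7)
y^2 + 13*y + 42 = (y + 6)*(y + 7)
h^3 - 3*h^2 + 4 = (h - 2)^2*(h + 1)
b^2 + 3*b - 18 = (b - 3)*(b + 6)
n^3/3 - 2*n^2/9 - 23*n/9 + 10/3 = (n/3 + 1)*(n - 2)*(n - 5/3)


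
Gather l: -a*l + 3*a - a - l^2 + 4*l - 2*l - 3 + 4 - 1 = 2*a - l^2 + l*(2 - a)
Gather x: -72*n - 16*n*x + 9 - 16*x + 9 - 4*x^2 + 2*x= -72*n - 4*x^2 + x*(-16*n - 14) + 18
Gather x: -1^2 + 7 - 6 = 0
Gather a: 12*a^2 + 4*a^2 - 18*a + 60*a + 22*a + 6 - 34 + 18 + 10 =16*a^2 + 64*a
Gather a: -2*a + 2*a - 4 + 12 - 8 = 0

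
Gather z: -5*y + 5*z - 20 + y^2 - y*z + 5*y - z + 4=y^2 + z*(4 - y) - 16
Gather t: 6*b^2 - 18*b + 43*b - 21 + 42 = 6*b^2 + 25*b + 21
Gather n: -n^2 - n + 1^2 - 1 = -n^2 - n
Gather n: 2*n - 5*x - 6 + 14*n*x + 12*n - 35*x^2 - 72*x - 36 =n*(14*x + 14) - 35*x^2 - 77*x - 42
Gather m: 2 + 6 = 8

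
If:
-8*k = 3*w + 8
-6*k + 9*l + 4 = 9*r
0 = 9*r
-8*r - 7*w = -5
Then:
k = -71/56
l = -325/252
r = 0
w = 5/7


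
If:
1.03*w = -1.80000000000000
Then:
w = -1.75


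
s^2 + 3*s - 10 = (s - 2)*(s + 5)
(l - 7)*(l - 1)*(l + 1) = l^3 - 7*l^2 - l + 7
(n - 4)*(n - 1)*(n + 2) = n^3 - 3*n^2 - 6*n + 8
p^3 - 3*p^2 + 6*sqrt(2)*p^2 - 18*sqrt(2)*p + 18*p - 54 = (p - 3)*(p + 3*sqrt(2))^2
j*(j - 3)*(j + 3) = j^3 - 9*j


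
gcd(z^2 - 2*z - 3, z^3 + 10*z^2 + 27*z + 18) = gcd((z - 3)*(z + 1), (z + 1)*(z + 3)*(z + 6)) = z + 1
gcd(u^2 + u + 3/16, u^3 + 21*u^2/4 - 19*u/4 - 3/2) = u + 1/4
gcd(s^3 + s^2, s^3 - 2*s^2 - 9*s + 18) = 1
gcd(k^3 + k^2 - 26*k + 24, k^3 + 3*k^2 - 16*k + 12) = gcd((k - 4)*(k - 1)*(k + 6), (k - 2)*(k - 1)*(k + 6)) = k^2 + 5*k - 6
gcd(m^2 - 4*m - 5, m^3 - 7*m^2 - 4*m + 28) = 1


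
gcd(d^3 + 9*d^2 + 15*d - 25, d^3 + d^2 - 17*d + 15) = d^2 + 4*d - 5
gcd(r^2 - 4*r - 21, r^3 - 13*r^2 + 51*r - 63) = r - 7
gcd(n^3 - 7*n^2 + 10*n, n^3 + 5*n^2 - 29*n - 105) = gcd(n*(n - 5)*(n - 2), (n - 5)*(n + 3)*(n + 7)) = n - 5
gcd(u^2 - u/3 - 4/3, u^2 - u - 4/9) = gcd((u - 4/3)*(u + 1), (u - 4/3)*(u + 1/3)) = u - 4/3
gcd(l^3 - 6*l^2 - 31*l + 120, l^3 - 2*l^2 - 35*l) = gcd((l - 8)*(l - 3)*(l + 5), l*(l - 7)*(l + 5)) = l + 5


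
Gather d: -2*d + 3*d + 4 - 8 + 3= d - 1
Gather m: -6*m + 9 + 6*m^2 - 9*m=6*m^2 - 15*m + 9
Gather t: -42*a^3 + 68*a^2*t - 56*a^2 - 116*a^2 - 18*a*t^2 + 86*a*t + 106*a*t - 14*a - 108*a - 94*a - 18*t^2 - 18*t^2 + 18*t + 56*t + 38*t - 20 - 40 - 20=-42*a^3 - 172*a^2 - 216*a + t^2*(-18*a - 36) + t*(68*a^2 + 192*a + 112) - 80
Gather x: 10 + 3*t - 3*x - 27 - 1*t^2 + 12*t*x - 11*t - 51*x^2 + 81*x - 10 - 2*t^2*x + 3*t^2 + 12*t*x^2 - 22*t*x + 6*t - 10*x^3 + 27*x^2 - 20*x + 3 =2*t^2 - 2*t - 10*x^3 + x^2*(12*t - 24) + x*(-2*t^2 - 10*t + 58) - 24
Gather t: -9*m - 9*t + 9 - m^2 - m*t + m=-m^2 - 8*m + t*(-m - 9) + 9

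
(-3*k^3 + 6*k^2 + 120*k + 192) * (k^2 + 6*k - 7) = -3*k^5 - 12*k^4 + 177*k^3 + 870*k^2 + 312*k - 1344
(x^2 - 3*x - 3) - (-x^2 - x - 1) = 2*x^2 - 2*x - 2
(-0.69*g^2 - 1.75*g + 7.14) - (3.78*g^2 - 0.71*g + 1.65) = -4.47*g^2 - 1.04*g + 5.49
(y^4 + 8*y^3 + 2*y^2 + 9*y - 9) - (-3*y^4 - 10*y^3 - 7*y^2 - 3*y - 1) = 4*y^4 + 18*y^3 + 9*y^2 + 12*y - 8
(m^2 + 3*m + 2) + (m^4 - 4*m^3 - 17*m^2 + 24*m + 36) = m^4 - 4*m^3 - 16*m^2 + 27*m + 38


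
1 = 1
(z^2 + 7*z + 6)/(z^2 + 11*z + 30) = (z + 1)/(z + 5)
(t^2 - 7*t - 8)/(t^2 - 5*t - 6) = (t - 8)/(t - 6)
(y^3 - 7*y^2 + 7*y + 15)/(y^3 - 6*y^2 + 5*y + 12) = (y - 5)/(y - 4)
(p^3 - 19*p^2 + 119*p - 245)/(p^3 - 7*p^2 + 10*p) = (p^2 - 14*p + 49)/(p*(p - 2))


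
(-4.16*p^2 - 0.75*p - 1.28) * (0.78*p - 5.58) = -3.2448*p^3 + 22.6278*p^2 + 3.1866*p + 7.1424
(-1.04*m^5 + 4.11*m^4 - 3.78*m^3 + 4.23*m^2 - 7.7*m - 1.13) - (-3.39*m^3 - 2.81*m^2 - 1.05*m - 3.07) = -1.04*m^5 + 4.11*m^4 - 0.39*m^3 + 7.04*m^2 - 6.65*m + 1.94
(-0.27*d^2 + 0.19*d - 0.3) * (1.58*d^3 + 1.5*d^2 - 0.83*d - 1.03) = -0.4266*d^5 - 0.1048*d^4 + 0.0351*d^3 - 0.3296*d^2 + 0.0533*d + 0.309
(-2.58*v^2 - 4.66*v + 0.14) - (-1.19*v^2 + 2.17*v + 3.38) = -1.39*v^2 - 6.83*v - 3.24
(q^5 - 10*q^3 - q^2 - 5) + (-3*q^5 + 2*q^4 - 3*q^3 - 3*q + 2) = -2*q^5 + 2*q^4 - 13*q^3 - q^2 - 3*q - 3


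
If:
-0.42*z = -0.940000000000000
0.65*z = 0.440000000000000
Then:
No Solution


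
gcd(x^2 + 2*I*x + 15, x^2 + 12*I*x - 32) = 1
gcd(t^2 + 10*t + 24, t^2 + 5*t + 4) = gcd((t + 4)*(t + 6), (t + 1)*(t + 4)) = t + 4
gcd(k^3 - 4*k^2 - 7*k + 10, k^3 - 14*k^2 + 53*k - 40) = k^2 - 6*k + 5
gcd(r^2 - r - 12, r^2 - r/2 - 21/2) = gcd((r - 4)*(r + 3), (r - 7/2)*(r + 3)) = r + 3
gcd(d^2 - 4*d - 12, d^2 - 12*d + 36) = d - 6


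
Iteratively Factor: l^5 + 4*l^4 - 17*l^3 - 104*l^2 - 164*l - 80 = (l + 1)*(l^4 + 3*l^3 - 20*l^2 - 84*l - 80) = (l - 5)*(l + 1)*(l^3 + 8*l^2 + 20*l + 16) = (l - 5)*(l + 1)*(l + 2)*(l^2 + 6*l + 8) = (l - 5)*(l + 1)*(l + 2)^2*(l + 4)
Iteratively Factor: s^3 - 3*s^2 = (s)*(s^2 - 3*s) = s*(s - 3)*(s)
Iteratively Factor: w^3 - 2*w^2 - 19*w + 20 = (w + 4)*(w^2 - 6*w + 5) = (w - 1)*(w + 4)*(w - 5)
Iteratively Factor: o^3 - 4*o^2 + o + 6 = (o - 3)*(o^2 - o - 2) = (o - 3)*(o - 2)*(o + 1)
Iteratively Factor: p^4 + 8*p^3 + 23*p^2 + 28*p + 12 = (p + 3)*(p^3 + 5*p^2 + 8*p + 4) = (p + 2)*(p + 3)*(p^2 + 3*p + 2) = (p + 1)*(p + 2)*(p + 3)*(p + 2)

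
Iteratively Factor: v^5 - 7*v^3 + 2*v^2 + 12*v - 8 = (v + 2)*(v^4 - 2*v^3 - 3*v^2 + 8*v - 4) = (v - 1)*(v + 2)*(v^3 - v^2 - 4*v + 4) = (v - 1)*(v + 2)^2*(v^2 - 3*v + 2) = (v - 2)*(v - 1)*(v + 2)^2*(v - 1)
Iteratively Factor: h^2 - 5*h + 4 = (h - 1)*(h - 4)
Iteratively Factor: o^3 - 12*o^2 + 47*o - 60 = (o - 5)*(o^2 - 7*o + 12) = (o - 5)*(o - 4)*(o - 3)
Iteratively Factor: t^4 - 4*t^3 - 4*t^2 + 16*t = (t - 2)*(t^3 - 2*t^2 - 8*t) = (t - 4)*(t - 2)*(t^2 + 2*t) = t*(t - 4)*(t - 2)*(t + 2)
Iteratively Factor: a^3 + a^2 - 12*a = (a)*(a^2 + a - 12) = a*(a + 4)*(a - 3)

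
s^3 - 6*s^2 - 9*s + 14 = (s - 7)*(s - 1)*(s + 2)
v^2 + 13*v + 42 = (v + 6)*(v + 7)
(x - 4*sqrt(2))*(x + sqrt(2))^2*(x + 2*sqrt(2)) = x^4 - 22*x^2 - 36*sqrt(2)*x - 32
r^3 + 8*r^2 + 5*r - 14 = (r - 1)*(r + 2)*(r + 7)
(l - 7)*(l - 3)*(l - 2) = l^3 - 12*l^2 + 41*l - 42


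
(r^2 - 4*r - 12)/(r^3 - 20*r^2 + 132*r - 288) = (r + 2)/(r^2 - 14*r + 48)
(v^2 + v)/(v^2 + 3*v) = (v + 1)/(v + 3)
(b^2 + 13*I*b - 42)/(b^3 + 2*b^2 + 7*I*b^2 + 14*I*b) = (b + 6*I)/(b*(b + 2))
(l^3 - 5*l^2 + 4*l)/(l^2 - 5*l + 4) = l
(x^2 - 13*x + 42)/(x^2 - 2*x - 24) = (x - 7)/(x + 4)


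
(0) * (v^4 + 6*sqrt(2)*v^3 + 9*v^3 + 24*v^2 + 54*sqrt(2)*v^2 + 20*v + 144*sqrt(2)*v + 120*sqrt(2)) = 0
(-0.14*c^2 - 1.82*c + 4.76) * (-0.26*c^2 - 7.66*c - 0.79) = 0.0364*c^4 + 1.5456*c^3 + 12.8142*c^2 - 35.0238*c - 3.7604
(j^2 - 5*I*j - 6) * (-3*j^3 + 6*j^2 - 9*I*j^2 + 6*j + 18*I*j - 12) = -3*j^5 + 6*j^4 + 6*I*j^4 - 21*j^3 - 12*I*j^3 + 42*j^2 + 24*I*j^2 - 36*j - 48*I*j + 72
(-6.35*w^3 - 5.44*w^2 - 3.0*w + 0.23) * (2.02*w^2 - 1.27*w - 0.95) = -12.827*w^5 - 2.9243*w^4 + 6.8813*w^3 + 9.4426*w^2 + 2.5579*w - 0.2185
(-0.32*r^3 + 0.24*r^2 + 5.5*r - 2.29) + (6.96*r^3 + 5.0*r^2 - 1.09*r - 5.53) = 6.64*r^3 + 5.24*r^2 + 4.41*r - 7.82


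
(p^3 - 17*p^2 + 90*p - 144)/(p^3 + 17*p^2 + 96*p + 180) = (p^3 - 17*p^2 + 90*p - 144)/(p^3 + 17*p^2 + 96*p + 180)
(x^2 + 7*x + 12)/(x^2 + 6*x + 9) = (x + 4)/(x + 3)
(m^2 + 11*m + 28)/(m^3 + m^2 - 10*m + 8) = (m + 7)/(m^2 - 3*m + 2)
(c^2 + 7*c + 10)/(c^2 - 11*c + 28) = (c^2 + 7*c + 10)/(c^2 - 11*c + 28)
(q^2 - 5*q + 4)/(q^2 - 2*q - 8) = (q - 1)/(q + 2)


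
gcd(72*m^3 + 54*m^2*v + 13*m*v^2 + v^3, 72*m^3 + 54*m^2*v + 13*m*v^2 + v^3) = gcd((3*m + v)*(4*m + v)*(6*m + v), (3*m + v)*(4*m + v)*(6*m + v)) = 72*m^3 + 54*m^2*v + 13*m*v^2 + v^3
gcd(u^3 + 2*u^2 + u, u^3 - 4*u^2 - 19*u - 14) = u + 1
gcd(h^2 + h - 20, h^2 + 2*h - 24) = h - 4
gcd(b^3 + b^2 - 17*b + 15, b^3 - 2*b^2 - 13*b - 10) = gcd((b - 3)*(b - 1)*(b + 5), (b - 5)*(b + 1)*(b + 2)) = 1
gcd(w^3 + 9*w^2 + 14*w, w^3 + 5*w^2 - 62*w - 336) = w + 7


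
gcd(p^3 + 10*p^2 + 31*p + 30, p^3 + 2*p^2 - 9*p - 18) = p^2 + 5*p + 6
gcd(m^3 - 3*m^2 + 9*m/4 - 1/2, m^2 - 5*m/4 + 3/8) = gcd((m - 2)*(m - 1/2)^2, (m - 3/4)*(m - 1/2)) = m - 1/2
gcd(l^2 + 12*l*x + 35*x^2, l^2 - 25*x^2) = l + 5*x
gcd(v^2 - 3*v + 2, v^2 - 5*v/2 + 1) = v - 2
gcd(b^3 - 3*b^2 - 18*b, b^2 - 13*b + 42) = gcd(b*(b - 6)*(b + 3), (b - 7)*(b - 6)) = b - 6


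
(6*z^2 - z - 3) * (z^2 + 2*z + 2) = 6*z^4 + 11*z^3 + 7*z^2 - 8*z - 6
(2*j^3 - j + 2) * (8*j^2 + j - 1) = 16*j^5 + 2*j^4 - 10*j^3 + 15*j^2 + 3*j - 2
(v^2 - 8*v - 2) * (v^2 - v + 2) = v^4 - 9*v^3 + 8*v^2 - 14*v - 4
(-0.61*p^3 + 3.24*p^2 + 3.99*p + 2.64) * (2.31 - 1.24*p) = 0.7564*p^4 - 5.4267*p^3 + 2.5368*p^2 + 5.9433*p + 6.0984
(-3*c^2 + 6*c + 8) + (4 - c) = -3*c^2 + 5*c + 12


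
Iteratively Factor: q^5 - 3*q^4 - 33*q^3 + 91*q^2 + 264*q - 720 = (q - 3)*(q^4 - 33*q^2 - 8*q + 240) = (q - 3)^2*(q^3 + 3*q^2 - 24*q - 80) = (q - 3)^2*(q + 4)*(q^2 - q - 20) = (q - 3)^2*(q + 4)^2*(q - 5)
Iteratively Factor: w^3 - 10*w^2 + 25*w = (w)*(w^2 - 10*w + 25) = w*(w - 5)*(w - 5)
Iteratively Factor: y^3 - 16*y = (y)*(y^2 - 16) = y*(y - 4)*(y + 4)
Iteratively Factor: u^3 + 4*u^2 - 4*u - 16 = (u + 4)*(u^2 - 4) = (u - 2)*(u + 4)*(u + 2)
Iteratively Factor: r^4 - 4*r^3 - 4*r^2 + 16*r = (r - 2)*(r^3 - 2*r^2 - 8*r) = (r - 4)*(r - 2)*(r^2 + 2*r) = (r - 4)*(r - 2)*(r + 2)*(r)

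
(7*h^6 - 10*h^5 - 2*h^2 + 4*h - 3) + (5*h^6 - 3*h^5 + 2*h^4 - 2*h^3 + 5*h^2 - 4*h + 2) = 12*h^6 - 13*h^5 + 2*h^4 - 2*h^3 + 3*h^2 - 1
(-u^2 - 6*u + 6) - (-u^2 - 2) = 8 - 6*u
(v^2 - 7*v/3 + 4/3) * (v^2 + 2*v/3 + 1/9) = v^4 - 5*v^3/3 - v^2/9 + 17*v/27 + 4/27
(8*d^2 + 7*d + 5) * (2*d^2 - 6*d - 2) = 16*d^4 - 34*d^3 - 48*d^2 - 44*d - 10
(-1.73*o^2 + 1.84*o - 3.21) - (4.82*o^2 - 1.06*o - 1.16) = -6.55*o^2 + 2.9*o - 2.05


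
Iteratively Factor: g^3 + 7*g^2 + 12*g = (g + 3)*(g^2 + 4*g) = g*(g + 3)*(g + 4)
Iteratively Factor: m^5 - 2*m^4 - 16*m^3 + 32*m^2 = (m - 2)*(m^4 - 16*m^2) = m*(m - 2)*(m^3 - 16*m) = m^2*(m - 2)*(m^2 - 16) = m^2*(m - 4)*(m - 2)*(m + 4)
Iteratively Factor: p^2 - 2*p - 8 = (p - 4)*(p + 2)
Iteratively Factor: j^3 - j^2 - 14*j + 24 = (j + 4)*(j^2 - 5*j + 6) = (j - 3)*(j + 4)*(j - 2)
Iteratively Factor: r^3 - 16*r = (r - 4)*(r^2 + 4*r) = r*(r - 4)*(r + 4)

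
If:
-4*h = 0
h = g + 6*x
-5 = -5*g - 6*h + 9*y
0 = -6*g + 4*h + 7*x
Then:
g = 0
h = 0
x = 0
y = -5/9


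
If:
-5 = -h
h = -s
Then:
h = 5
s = -5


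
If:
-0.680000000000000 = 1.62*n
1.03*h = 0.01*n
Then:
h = -0.00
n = -0.42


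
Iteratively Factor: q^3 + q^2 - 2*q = (q + 2)*(q^2 - q) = (q - 1)*(q + 2)*(q)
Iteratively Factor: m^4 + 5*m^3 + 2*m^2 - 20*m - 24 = (m + 2)*(m^3 + 3*m^2 - 4*m - 12) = (m + 2)^2*(m^2 + m - 6) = (m - 2)*(m + 2)^2*(m + 3)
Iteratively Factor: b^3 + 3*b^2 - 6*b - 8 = (b + 1)*(b^2 + 2*b - 8) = (b - 2)*(b + 1)*(b + 4)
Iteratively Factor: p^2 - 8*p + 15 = (p - 3)*(p - 5)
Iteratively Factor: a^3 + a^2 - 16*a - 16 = (a + 1)*(a^2 - 16) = (a + 1)*(a + 4)*(a - 4)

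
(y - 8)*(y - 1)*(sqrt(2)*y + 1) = sqrt(2)*y^3 - 9*sqrt(2)*y^2 + y^2 - 9*y + 8*sqrt(2)*y + 8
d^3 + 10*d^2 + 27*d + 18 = (d + 1)*(d + 3)*(d + 6)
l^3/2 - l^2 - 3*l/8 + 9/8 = (l/2 + 1/2)*(l - 3/2)^2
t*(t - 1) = t^2 - t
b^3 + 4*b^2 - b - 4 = (b - 1)*(b + 1)*(b + 4)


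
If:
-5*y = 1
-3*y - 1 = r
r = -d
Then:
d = 2/5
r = -2/5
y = -1/5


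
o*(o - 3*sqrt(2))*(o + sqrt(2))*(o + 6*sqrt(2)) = o^4 + 4*sqrt(2)*o^3 - 30*o^2 - 36*sqrt(2)*o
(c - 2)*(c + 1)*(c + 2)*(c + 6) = c^4 + 7*c^3 + 2*c^2 - 28*c - 24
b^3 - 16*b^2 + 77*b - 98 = (b - 7)^2*(b - 2)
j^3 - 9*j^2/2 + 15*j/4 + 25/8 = (j - 5/2)^2*(j + 1/2)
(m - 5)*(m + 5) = m^2 - 25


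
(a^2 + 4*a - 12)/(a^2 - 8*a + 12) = (a + 6)/(a - 6)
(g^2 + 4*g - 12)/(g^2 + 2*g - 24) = (g - 2)/(g - 4)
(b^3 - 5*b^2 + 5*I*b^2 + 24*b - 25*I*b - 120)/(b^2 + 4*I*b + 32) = (b^2 - b*(5 + 3*I) + 15*I)/(b - 4*I)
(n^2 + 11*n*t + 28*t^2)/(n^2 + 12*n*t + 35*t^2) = (n + 4*t)/(n + 5*t)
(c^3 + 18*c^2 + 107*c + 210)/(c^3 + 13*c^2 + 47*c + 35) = (c + 6)/(c + 1)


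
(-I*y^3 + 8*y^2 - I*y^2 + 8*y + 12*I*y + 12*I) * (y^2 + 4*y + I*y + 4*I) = -I*y^5 + 9*y^4 - 5*I*y^4 + 45*y^3 + 16*I*y^3 + 24*y^2 + 100*I*y^2 - 60*y + 80*I*y - 48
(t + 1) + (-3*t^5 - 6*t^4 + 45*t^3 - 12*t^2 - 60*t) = -3*t^5 - 6*t^4 + 45*t^3 - 12*t^2 - 59*t + 1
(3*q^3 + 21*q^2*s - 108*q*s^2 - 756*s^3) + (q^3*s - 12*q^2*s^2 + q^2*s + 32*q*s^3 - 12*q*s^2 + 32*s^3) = q^3*s + 3*q^3 - 12*q^2*s^2 + 22*q^2*s + 32*q*s^3 - 120*q*s^2 - 724*s^3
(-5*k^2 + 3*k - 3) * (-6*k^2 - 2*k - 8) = 30*k^4 - 8*k^3 + 52*k^2 - 18*k + 24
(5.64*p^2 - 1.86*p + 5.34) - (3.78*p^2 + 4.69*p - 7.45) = 1.86*p^2 - 6.55*p + 12.79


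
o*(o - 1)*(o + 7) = o^3 + 6*o^2 - 7*o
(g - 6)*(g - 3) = g^2 - 9*g + 18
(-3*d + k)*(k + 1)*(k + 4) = -3*d*k^2 - 15*d*k - 12*d + k^3 + 5*k^2 + 4*k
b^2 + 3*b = b*(b + 3)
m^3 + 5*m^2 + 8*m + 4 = (m + 1)*(m + 2)^2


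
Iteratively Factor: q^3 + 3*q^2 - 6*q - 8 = (q + 1)*(q^2 + 2*q - 8) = (q + 1)*(q + 4)*(q - 2)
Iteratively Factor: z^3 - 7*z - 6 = (z + 2)*(z^2 - 2*z - 3) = (z + 1)*(z + 2)*(z - 3)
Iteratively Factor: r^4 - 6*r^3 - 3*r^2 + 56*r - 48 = (r - 4)*(r^3 - 2*r^2 - 11*r + 12) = (r - 4)^2*(r^2 + 2*r - 3) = (r - 4)^2*(r - 1)*(r + 3)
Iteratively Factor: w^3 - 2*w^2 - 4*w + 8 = (w + 2)*(w^2 - 4*w + 4) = (w - 2)*(w + 2)*(w - 2)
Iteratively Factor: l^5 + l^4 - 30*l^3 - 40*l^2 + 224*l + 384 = (l + 3)*(l^4 - 2*l^3 - 24*l^2 + 32*l + 128) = (l + 3)*(l + 4)*(l^3 - 6*l^2 + 32) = (l + 2)*(l + 3)*(l + 4)*(l^2 - 8*l + 16) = (l - 4)*(l + 2)*(l + 3)*(l + 4)*(l - 4)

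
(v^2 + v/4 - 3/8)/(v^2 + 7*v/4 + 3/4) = (v - 1/2)/(v + 1)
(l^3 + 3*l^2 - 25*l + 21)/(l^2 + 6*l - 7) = l - 3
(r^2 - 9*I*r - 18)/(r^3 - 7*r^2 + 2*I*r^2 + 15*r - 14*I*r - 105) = (r - 6*I)/(r^2 + r*(-7 + 5*I) - 35*I)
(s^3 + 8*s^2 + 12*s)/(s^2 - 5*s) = (s^2 + 8*s + 12)/(s - 5)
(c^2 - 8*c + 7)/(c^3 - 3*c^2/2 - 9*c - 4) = 2*(-c^2 + 8*c - 7)/(-2*c^3 + 3*c^2 + 18*c + 8)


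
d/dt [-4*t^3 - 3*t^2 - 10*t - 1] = -12*t^2 - 6*t - 10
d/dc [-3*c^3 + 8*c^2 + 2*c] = -9*c^2 + 16*c + 2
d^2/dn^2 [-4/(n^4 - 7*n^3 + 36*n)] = 8*(3*n^2*(2*n - 7)*(n^3 - 7*n^2 + 36) - (4*n^3 - 21*n^2 + 36)^2)/(n^3*(n^3 - 7*n^2 + 36)^3)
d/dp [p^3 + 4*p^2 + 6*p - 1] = 3*p^2 + 8*p + 6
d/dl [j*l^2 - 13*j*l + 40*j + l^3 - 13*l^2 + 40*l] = 2*j*l - 13*j + 3*l^2 - 26*l + 40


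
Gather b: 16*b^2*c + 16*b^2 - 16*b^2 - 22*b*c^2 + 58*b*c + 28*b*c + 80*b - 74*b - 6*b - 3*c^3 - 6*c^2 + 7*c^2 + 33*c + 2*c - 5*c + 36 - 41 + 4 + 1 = 16*b^2*c + b*(-22*c^2 + 86*c) - 3*c^3 + c^2 + 30*c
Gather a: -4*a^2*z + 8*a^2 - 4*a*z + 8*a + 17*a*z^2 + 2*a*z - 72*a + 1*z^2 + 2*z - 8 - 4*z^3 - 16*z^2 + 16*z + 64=a^2*(8 - 4*z) + a*(17*z^2 - 2*z - 64) - 4*z^3 - 15*z^2 + 18*z + 56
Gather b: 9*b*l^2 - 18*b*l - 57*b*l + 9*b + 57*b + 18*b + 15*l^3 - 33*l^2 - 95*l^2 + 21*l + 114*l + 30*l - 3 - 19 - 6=b*(9*l^2 - 75*l + 84) + 15*l^3 - 128*l^2 + 165*l - 28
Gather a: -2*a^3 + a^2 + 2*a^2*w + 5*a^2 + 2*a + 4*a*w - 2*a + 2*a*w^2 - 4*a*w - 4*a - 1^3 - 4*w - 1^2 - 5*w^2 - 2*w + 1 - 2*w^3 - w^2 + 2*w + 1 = -2*a^3 + a^2*(2*w + 6) + a*(2*w^2 - 4) - 2*w^3 - 6*w^2 - 4*w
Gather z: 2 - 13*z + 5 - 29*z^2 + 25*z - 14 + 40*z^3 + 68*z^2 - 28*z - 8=40*z^3 + 39*z^2 - 16*z - 15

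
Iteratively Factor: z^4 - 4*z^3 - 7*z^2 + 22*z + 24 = (z + 2)*(z^3 - 6*z^2 + 5*z + 12) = (z - 3)*(z + 2)*(z^2 - 3*z - 4) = (z - 4)*(z - 3)*(z + 2)*(z + 1)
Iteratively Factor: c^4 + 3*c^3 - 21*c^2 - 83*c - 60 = (c + 1)*(c^3 + 2*c^2 - 23*c - 60) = (c + 1)*(c + 3)*(c^2 - c - 20) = (c + 1)*(c + 3)*(c + 4)*(c - 5)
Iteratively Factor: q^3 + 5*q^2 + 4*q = (q + 1)*(q^2 + 4*q) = (q + 1)*(q + 4)*(q)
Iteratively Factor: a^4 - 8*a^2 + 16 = (a - 2)*(a^3 + 2*a^2 - 4*a - 8) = (a - 2)^2*(a^2 + 4*a + 4) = (a - 2)^2*(a + 2)*(a + 2)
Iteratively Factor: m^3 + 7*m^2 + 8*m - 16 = (m + 4)*(m^2 + 3*m - 4) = (m + 4)^2*(m - 1)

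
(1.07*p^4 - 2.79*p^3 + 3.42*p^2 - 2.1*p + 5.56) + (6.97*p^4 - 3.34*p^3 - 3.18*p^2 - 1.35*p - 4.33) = 8.04*p^4 - 6.13*p^3 + 0.24*p^2 - 3.45*p + 1.23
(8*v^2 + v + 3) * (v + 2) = 8*v^3 + 17*v^2 + 5*v + 6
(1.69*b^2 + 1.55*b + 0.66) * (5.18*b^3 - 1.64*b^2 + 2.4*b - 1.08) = 8.7542*b^5 + 5.2574*b^4 + 4.9328*b^3 + 0.812399999999999*b^2 - 0.0900000000000001*b - 0.7128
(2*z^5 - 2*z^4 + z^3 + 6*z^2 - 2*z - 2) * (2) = 4*z^5 - 4*z^4 + 2*z^3 + 12*z^2 - 4*z - 4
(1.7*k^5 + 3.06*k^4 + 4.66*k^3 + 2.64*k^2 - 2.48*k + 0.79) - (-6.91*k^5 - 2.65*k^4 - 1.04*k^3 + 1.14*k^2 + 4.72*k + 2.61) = 8.61*k^5 + 5.71*k^4 + 5.7*k^3 + 1.5*k^2 - 7.2*k - 1.82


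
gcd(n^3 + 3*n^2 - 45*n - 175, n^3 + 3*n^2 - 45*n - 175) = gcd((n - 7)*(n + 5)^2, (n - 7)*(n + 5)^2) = n^3 + 3*n^2 - 45*n - 175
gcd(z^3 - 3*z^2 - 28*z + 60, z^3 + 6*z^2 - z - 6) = 1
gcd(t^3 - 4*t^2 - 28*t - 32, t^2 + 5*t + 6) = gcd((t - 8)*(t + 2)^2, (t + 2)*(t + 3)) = t + 2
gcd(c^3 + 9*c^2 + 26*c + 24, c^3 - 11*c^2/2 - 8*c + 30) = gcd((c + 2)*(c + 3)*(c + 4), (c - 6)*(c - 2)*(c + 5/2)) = 1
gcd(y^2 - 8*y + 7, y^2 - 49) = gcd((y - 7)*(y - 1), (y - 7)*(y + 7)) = y - 7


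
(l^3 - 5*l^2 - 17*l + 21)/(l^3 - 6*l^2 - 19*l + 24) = (l - 7)/(l - 8)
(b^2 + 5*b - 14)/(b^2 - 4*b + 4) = (b + 7)/(b - 2)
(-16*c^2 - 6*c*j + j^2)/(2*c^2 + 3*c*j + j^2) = (-8*c + j)/(c + j)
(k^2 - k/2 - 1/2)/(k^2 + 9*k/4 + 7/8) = 4*(k - 1)/(4*k + 7)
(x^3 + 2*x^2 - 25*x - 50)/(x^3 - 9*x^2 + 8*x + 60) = (x + 5)/(x - 6)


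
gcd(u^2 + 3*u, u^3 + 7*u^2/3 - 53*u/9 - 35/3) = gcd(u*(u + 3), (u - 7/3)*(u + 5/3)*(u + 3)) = u + 3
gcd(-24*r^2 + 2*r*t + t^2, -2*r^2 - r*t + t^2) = 1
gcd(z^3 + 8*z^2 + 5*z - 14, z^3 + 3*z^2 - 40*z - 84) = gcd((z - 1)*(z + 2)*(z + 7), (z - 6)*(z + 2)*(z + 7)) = z^2 + 9*z + 14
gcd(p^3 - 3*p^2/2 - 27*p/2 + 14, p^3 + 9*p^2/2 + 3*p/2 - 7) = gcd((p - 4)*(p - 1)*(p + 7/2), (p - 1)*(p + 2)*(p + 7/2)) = p^2 + 5*p/2 - 7/2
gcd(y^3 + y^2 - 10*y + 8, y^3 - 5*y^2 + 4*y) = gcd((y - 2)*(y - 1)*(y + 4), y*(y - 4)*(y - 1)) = y - 1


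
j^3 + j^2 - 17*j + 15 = (j - 3)*(j - 1)*(j + 5)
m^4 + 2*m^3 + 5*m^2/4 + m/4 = m*(m + 1/2)^2*(m + 1)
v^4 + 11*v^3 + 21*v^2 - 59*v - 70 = (v - 2)*(v + 1)*(v + 5)*(v + 7)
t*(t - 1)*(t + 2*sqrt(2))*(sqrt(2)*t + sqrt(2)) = sqrt(2)*t^4 + 4*t^3 - sqrt(2)*t^2 - 4*t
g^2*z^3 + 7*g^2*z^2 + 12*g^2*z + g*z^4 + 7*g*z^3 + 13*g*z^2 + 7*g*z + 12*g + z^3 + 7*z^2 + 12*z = (g + z)*(z + 3)*(z + 4)*(g*z + 1)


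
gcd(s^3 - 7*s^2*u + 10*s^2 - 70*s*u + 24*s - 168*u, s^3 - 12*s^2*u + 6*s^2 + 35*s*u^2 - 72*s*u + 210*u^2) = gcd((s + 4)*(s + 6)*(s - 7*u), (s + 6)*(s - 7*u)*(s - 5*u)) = s^2 - 7*s*u + 6*s - 42*u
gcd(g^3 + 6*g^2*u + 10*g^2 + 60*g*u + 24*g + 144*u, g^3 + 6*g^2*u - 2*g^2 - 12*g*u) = g + 6*u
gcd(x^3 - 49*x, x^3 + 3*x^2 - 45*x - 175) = x - 7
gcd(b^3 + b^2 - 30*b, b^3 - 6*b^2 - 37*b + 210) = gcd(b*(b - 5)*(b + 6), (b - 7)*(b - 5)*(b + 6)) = b^2 + b - 30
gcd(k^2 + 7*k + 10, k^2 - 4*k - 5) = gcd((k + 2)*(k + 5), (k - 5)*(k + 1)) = 1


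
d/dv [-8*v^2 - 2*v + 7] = -16*v - 2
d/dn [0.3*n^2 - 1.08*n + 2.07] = 0.6*n - 1.08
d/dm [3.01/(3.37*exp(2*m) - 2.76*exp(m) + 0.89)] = (8.3076 - 20.2874*exp(m))*exp(m)/(3.37*exp(2*m) - 2.76*exp(m) + 0.89)^2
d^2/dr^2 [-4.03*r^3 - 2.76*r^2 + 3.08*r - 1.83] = -24.18*r - 5.52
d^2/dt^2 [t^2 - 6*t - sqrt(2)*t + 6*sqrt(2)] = 2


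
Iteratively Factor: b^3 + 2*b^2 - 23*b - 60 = (b - 5)*(b^2 + 7*b + 12) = (b - 5)*(b + 3)*(b + 4)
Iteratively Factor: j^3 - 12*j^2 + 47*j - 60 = (j - 4)*(j^2 - 8*j + 15) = (j - 5)*(j - 4)*(j - 3)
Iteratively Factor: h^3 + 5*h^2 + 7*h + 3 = (h + 1)*(h^2 + 4*h + 3) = (h + 1)^2*(h + 3)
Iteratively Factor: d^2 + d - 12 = (d + 4)*(d - 3)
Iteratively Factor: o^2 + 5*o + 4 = (o + 4)*(o + 1)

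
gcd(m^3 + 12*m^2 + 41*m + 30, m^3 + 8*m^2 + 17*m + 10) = m^2 + 6*m + 5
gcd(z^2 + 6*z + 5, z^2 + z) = z + 1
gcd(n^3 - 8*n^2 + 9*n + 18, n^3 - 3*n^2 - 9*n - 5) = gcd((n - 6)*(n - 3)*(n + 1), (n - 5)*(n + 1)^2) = n + 1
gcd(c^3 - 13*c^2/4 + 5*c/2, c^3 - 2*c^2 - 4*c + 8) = c - 2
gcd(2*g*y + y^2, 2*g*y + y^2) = 2*g*y + y^2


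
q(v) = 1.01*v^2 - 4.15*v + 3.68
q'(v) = 2.02*v - 4.15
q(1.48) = -0.25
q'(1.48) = -1.16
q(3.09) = 0.50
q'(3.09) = 2.09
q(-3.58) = 31.48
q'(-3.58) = -11.38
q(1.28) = 0.02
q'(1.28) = -1.56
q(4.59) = 5.91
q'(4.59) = 5.12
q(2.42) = -0.45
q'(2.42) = 0.74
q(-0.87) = 8.05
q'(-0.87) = -5.91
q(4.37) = 4.83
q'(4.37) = 4.68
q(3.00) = 0.32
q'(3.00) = 1.91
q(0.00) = 3.68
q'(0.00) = -4.15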